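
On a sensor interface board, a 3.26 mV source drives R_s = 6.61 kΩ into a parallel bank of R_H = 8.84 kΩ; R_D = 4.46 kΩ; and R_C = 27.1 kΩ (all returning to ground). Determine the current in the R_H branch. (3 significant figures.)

Equivalent of the parallel group: R_p = 2.672 kΩ.
Node voltage V_A = V_supply · R_p/(R_s + R_p) = 3.26 × 0.2879 = 0.9385 mV.
I(R_H) = V_A / R_H = 0.9385/8.84 = 0.1062 µA.
(Equivalently: I_total = 0.3512 µA, then current-divider fraction G_k/ΣG = 0.3023.)

I ≈ 0.106 µA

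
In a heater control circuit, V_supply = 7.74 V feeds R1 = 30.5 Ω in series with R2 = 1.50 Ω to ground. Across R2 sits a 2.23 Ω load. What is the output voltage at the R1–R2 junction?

First combine the lower leg with the load: R2 ‖ R_L = 0.8968 Ω.
Then V_out = V_supply · R2'/(R1 + R2') = 7.74 × 0.8968/31.40 = 0.2211 V.

V_out ≈ 0.221 V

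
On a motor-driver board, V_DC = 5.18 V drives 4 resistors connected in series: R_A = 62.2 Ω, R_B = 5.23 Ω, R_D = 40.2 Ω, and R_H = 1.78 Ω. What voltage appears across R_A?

Series total: ΣR = 62.2 + 5.23 + 40.2 + 1.78 = 109.4 Ω.
V = V_DC · R/ΣR = 5.18 × 0.5685 = 2.945 V.

V ≈ 2.94 V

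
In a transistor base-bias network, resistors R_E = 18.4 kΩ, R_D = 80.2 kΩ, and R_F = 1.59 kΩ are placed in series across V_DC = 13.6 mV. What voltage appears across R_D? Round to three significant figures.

Series total: ΣR = 18.4 + 80.2 + 1.59 = 100.2 kΩ.
Voltage divider: V = V_DC · (80.20 / 100.2) = 13.6 × 0.8005 = 10.89 mV.

V ≈ 10.9 mV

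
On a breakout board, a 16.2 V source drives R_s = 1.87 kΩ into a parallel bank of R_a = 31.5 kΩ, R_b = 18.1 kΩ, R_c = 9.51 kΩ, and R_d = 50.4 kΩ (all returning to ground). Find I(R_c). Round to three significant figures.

Equivalent of the parallel group: R_p = 4.717 kΩ.
V_A by voltage divider: V_A = 16.2 × 4.717/(1.87 + 4.717) = 11.60 V.
I(R_c) = V_A / R_c = 11.60/9.51 = 1.220 mA.

I ≈ 1.22 mA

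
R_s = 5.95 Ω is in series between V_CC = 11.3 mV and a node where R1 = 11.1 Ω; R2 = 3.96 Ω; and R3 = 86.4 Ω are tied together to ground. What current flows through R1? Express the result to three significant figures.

Parallel bank: R_p = 1/(1/11.1 + 1/3.96 + 1/86.4) = 2.823 Ω.
V_A by voltage divider: V_A = 11.3 × 2.823/(5.95 + 2.823) = 3.636 mV.
I(R1) = V_A / R1 = 3.636/11.1 = 0.3276 mA.

I ≈ 0.328 mA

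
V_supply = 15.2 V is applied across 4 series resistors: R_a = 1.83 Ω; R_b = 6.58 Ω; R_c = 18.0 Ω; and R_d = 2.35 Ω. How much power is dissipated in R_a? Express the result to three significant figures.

P ≈ 0.511 W

The common current is I = 15.2/28.76 = 0.5285 A.
P = I²R = 0.2793 × 1.83 = 0.5112 W.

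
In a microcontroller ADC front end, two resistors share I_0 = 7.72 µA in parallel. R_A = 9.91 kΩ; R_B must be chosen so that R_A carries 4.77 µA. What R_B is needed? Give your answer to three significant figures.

The fraction through R_A equals R_B/(R_A+R_B).
4.77/7.72 = R_B/(R_A + R_B) → R_B = R_A · (0.6179)/(1 − 0.6179) = 9.91 × 1.617 = 16.02 kΩ.

R_B ≈ 16.0 kΩ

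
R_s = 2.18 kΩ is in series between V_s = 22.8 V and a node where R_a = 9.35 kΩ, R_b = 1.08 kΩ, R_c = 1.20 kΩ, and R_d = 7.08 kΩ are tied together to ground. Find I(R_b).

Combine the parallel branches: R_p = (1/9.35 + 1/1.08 + 1/1.20 + 1/7.08)⁻¹ = 0.4981 kΩ.
V_A = 22.8 × 0.4981/2.678 = 4.241 V.
Branch current I = V_A/R_b = 4.241/1.08 = 3.927 mA.

I ≈ 3.93 mA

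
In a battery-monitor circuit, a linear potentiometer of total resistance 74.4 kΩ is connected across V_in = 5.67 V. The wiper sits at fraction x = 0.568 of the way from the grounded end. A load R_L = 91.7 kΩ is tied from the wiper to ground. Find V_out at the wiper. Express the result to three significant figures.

Lower segment x·R_p = 42.26 kΩ; upper segment (1−x)·R_p = 32.14 kΩ.
Lower segment in parallel with the load: 42.26 ‖ 91.7 = 28.93 kΩ.
Loaded-divider output: V_out = 5.67 × 0.4737 = 2.686 V.

V_out ≈ 2.69 V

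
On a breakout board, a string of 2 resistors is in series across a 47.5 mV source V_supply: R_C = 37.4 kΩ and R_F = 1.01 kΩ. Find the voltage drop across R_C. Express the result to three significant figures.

V ≈ 46.3 mV

Total series resistance ΣR = 37.4 + 1.01 = 38.41 kΩ.
Voltage divider: V = V_supply · (37.40 / 38.41) = 47.5 × 0.9737 = 46.25 mV.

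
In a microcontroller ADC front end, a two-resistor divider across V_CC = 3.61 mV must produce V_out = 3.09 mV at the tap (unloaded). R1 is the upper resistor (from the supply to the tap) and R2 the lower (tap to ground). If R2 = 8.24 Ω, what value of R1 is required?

R1 ≈ 1.39 Ω

Required fraction k = V_out/V_CC = 0.8560.
So R1 = R2 · (V_CC/V_out − 1) = 8.24 × (3.61/3.09 − 1) = 8.24 × 0.1683 = 1.387 Ω.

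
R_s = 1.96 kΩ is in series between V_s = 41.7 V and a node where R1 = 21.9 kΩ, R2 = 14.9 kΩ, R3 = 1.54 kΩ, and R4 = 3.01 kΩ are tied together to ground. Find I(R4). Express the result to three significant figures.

I ≈ 4.41 mA

Parallel bank: R_p = 1/(1/21.9 + 1/14.9 + 1/1.54 + 1/3.01) = 0.9138 kΩ.
V_A by voltage divider: V_A = 41.7 × 0.9138/(1.96 + 0.9138) = 13.26 V.
Branch current I = V_A/R4 = 13.26/3.01 = 4.405 mA.
(Equivalently: I_total = 14.51 mA, then current-divider fraction G_k/ΣG = 0.3036.)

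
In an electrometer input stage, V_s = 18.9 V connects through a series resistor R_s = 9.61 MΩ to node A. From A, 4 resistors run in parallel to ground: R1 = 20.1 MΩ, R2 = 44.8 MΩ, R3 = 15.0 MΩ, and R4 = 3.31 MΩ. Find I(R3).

Combine the parallel branches: R_p = (1/20.1 + 1/44.8 + 1/15.0 + 1/3.31)⁻¹ = 2.268 MΩ.
Node voltage V_A = V_s · R_p/(R_s + R_p) = 18.9 × 0.1910 = 3.609 V.
I(R3) = V_A / R3 = 3.609/15.0 = 0.2406 µA.
(Equivalently: I_total = 1.591 µA, then current-divider fraction G_k/ΣG = 0.1512.)

I ≈ 0.241 µA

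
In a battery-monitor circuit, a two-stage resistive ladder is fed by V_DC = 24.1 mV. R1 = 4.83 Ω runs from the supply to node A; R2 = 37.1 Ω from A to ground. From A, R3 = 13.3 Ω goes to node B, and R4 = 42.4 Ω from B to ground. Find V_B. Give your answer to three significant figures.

The second stage (R3 + R4 = 55.70 Ω) loads node A in parallel with R2.
R2 ‖ (R3+R4) = 22.27 Ω.
First divider: V_A = V_DC · 22.27/(4.83 + 22.27) = 19.80 mV.
Then the unloaded second divider: V_B = V_A × R4/(R3+R4) = 19.80 × 0.7612 = 15.08 mV.

V_B ≈ 15.1 mV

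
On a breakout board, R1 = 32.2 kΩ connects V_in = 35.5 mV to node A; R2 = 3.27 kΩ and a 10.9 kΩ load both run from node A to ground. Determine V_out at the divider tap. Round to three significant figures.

First combine the lower leg with the load: R2 ‖ R_L = 2.515 kΩ.
Voltage divider with the loaded lower leg: V_out = 35.5 × 2.515/(32.2 + 2.515) = 35.5 × 0.07246 = 2.572 mV.

V_out ≈ 2.57 mV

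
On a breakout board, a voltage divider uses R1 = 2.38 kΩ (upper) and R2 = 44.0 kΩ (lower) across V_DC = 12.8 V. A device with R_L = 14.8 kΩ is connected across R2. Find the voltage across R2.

The load sits in parallel with R2, giving an effective lower resistance R2' = R2·R_L/(R2+R_L) = 11.07 kΩ.
Now apply the divider: V_out = 12.8 × 0.8231 = 10.54 V.
(Unloaded it would be 12.1 V; the load pulls it down.)

V_out ≈ 10.5 V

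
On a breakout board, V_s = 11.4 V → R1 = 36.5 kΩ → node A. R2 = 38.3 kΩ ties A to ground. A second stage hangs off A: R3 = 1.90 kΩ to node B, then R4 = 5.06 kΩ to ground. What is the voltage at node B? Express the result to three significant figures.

Node A sees R2 in parallel with the series input of stage 2, R3 + R4 = 6.960 kΩ.
Effective lower resistance at A: R2 ‖ 6.960 = 5.890 kΩ.
V_A = 11.4 × 5.890/(36.5 + 5.890) = 1.584 V.
V_B = V_A × 0.7270 = 1.152 V.

V_B ≈ 1.15 V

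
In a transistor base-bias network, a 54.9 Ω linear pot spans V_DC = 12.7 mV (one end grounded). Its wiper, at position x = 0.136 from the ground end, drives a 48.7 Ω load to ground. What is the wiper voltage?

The pot divides into 47.43 Ω above the wiper and 7.466 Ω below.
R_L loads the lower segment: effective lower R = 6.474 Ω.
Loaded-divider output: V_out = 12.7 × 0.1201 = 1.525 mV.

V_out ≈ 1.53 mV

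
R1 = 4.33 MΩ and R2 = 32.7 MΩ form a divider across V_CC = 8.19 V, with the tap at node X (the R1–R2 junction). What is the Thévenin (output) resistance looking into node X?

With V_CC suppressed (replaced by a short), R_th = R1 ‖ R2 = (4.330 × 32.7)/(4.330 + 32.7) = 3.824 MΩ.

R_th ≈ 3.82 MΩ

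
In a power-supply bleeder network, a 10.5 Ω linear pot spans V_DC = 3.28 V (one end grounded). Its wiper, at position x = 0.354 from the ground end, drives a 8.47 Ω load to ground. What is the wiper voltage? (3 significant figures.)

Split the track: R_lower = x·R_p = 3.717 Ω, R_upper = (1−x)·R_p = 6.783 Ω.
Lower segment in parallel with the load: 3.717 ‖ 8.47 = 2.583 Ω.
V_out = 3.28 × 2.583/(6.783 + 2.583) = 0.9047 V.

V_out ≈ 0.905 V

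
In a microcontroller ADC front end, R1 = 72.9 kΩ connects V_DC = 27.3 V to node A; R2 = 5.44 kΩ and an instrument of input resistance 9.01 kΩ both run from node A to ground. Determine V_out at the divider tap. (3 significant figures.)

R2 ‖ R_L = (5.44 × 9.01)/(5.44 + 9.01) = 3.392 kΩ.
Voltage divider with the loaded lower leg: V_out = 27.3 × 3.392/(72.9 + 3.392) = 27.3 × 0.04446 = 1.214 V.
(Unloaded it would be 1.90 V; the load pulls it down.)

V_out ≈ 1.21 V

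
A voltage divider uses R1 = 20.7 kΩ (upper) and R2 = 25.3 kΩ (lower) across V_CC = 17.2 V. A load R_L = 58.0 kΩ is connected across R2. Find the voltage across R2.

V_out ≈ 7.91 V

The load sits in parallel with R2, giving an effective lower resistance R2' = R2·R_L/(R2+R_L) = 17.62 kΩ.
Now apply the divider: V_out = 17.2 × 0.4598 = 7.908 V.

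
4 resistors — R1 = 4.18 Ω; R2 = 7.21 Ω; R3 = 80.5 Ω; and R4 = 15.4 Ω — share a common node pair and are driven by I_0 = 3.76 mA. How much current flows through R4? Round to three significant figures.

ΣG = 1/4.18 + 1/7.21 + 1/80.5 + 1/15.4 = 0.4553.
Current divider: I(R4) = I_0 · G_k/ΣG = 3.76 × (0.06494/0.4553) = 3.76 × 0.1426 = 0.5363 mA.

I ≈ 0.536 mA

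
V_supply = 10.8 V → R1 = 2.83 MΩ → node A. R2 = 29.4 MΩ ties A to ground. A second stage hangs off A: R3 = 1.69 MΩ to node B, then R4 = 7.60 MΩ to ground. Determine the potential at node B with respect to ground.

The second stage (R3 + R4 = 9.290 MΩ) loads node A in parallel with R2.
R2 ‖ (R3+R4) = 7.059 MΩ.
V_A = 10.8 × 7.059/(2.83 + 7.059) = 7.709 V.
V_B = V_A × 0.8181 = 6.307 V.

V_B ≈ 6.31 V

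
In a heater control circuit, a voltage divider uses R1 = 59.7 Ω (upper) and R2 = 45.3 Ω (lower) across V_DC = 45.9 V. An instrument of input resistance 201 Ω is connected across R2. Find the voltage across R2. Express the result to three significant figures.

V_out ≈ 17.6 V

The load sits in parallel with R2, giving an effective lower resistance R2' = R2·R_L/(R2+R_L) = 36.97 Ω.
Now apply the divider: V_out = 45.9 × 0.3824 = 17.55 V.
(Unloaded it would be 19.8 V; the load pulls it down.)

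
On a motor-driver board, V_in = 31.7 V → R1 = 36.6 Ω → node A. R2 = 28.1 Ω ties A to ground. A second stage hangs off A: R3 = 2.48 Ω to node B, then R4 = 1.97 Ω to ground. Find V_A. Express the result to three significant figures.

V_A ≈ 3.01 V

Node A sees R2 in parallel with the series input of stage 2, R3 + R4 = 4.450 Ω.
Effective lower resistance at A: R2 ‖ 4.450 = 3.842 Ω.
So V_A = 31.7 × 0.09499 = 3.011 V.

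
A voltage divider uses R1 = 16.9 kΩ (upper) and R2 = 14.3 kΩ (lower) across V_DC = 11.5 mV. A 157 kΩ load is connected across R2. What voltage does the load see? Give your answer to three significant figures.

The load sits in parallel with R2, giving an effective lower resistance R2' = R2·R_L/(R2+R_L) = 13.11 kΩ.
Now apply the divider: V_out = 11.5 × 0.4368 = 5.023 mV.

V_out ≈ 5.02 mV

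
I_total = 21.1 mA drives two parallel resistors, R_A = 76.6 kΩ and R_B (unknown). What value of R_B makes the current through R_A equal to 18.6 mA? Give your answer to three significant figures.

R_B ≈ 570 kΩ

The fraction through R_A equals R_B/(R_A+R_B).
With f = 0.8815, R_B = R_A · f/(1−f) = 76.6 × 7.440 = 569.9 kΩ.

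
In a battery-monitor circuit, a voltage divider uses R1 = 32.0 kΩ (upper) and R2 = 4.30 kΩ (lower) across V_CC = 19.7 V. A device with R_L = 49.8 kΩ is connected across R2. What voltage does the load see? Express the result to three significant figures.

R2 ‖ R_L = (4.30 × 49.8)/(4.30 + 49.8) = 3.958 kΩ.
Then V_out = V_CC · R2'/(R1 + R2') = 19.7 × 3.958/35.96 = 2.169 V.
(Unloaded it would be 2.33 V; the load pulls it down.)

V_out ≈ 2.17 V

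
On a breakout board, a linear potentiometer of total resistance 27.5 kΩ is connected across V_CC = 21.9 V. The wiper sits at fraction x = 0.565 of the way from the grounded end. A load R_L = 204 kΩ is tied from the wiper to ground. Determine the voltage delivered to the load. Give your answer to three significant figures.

Lower segment x·R_p = 15.54 kΩ; upper segment (1−x)·R_p = 11.96 kΩ.
(x·R_p) ‖ R_L = 14.44 kΩ.
V_out = 21.9 × 14.44/(11.96 + 14.44) = 11.98 V.
(Unloaded: V_out = x·V_CC = 12.4 V.)

V_out ≈ 12.0 V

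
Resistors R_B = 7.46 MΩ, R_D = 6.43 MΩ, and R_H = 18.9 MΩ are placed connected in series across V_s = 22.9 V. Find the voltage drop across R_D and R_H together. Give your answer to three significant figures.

Series total: ΣR = 7.46 + 6.43 + 18.9 = 32.79 MΩ.
R_{R_D..R_H} = 6.43 + 18.9 = 25.33 MΩ.
Voltage divider: V = V_s · (25.33 / 32.79) = 22.9 × 0.7725 = 17.69 V.

V ≈ 17.7 V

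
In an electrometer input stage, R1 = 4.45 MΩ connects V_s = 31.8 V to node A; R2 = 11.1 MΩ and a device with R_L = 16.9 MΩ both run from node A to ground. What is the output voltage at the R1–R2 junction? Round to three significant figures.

V_out ≈ 19.1 V

R2 ‖ R_L = (11.1 × 16.9)/(11.1 + 16.9) = 6.700 MΩ.
Voltage divider with the loaded lower leg: V_out = 31.8 × 6.700/(4.45 + 6.700) = 31.8 × 0.6009 = 19.11 V.
(Unloaded it would be 22.7 V; the load pulls it down.)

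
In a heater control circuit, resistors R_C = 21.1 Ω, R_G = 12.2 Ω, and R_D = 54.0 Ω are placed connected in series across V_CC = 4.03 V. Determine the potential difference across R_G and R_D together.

Series total: ΣR = 21.1 + 12.2 + 54.0 = 87.30 Ω.
R_{R_G..R_D} = 12.2 + 54.0 = 66.20 Ω.
V = V_CC · R/ΣR = 4.03 × 0.7583 = 3.056 V.

V ≈ 3.06 V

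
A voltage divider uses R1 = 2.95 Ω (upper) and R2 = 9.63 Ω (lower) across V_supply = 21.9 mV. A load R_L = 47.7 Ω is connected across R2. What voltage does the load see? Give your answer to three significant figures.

V_out ≈ 16.0 mV

The load sits in parallel with R2, giving an effective lower resistance R2' = R2·R_L/(R2+R_L) = 8.012 Ω.
Voltage divider with the loaded lower leg: V_out = 21.9 × 8.012/(2.95 + 8.012) = 21.9 × 0.7309 = 16.01 mV.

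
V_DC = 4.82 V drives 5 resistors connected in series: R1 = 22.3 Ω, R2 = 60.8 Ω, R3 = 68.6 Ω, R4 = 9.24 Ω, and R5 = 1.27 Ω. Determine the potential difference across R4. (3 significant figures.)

V ≈ 0.275 V

Series total: ΣR = 22.3 + 60.8 + 68.6 + 9.24 + 1.27 = 162.2 Ω.
Voltage divider: V = V_DC · (9.240 / 162.2) = 4.82 × 0.05696 = 0.2746 V.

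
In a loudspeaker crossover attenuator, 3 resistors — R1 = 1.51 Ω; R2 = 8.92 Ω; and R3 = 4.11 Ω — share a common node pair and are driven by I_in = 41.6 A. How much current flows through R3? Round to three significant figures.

I ≈ 9.95 A

Conductances: ΣG = 1/1.51 + 1/8.92 + 1/4.11 = 1.018 (1/Ω).
By the current-divider rule, I = I_in · G_k/ΣG = 41.6 × 0.2391 = 9.946 A.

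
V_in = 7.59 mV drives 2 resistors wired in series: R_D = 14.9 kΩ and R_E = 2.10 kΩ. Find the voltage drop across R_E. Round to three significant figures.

V ≈ 0.938 mV

Total series resistance ΣR = 14.9 + 2.10 = 17.00 kΩ.
Voltage divider: V = V_in · (2.100 / 17.00) = 7.59 × 0.1235 = 0.9376 mV.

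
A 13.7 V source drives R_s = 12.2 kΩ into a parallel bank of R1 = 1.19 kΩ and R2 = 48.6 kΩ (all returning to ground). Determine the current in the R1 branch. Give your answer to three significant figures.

I ≈ 1.00 mA

Equivalent of the parallel group: R_p = 1.162 kΩ.
V_A = 13.7 × 1.162/13.36 = 1.191 V.
I(R1) = V_A / R1 = 1.191/1.19 = 1.001 mA.
(Check via current divider: I_total = 1.025 mA; share G_k/ΣG = 0.9761 → same result.)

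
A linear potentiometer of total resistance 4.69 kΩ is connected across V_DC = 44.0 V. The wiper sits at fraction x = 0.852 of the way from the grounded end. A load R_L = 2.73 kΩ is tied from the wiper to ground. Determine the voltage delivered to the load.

V_out ≈ 30.8 V

Lower segment x·R_p = 3.996 kΩ; upper segment (1−x)·R_p = 0.6941 kΩ.
R_L loads the lower segment: effective lower R = 1.622 kΩ.
Then V_out = V_DC · 1.622/(0.6941 + 1.622) = 30.81 V.
(Unloaded: V_out = x·V_DC = 37.5 V.)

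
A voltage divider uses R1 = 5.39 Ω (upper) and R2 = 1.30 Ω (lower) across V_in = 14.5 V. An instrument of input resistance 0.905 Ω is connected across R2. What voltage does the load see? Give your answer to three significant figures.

The load sits in parallel with R2, giving an effective lower resistance R2' = R2·R_L/(R2+R_L) = 0.5336 Ω.
Then V_out = V_in · R2'/(R1 + R2') = 14.5 × 0.5336/5.924 = 1.306 V.
(Unloaded it would be 2.82 V; the load pulls it down.)

V_out ≈ 1.31 V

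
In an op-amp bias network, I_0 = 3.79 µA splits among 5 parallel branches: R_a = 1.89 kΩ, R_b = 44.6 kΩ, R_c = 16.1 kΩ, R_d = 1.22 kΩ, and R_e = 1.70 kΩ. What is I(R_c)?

Total conductance ΣG = 1/1.89 + 1/44.6 + 1/16.1 + 1/1.22 + 1/1.70 = 2.022 (units of 1/kΩ).
By the current-divider rule, I = I_0 · G_k/ΣG = 3.79 × 0.03072 = 0.1164 µA.

I ≈ 0.116 µA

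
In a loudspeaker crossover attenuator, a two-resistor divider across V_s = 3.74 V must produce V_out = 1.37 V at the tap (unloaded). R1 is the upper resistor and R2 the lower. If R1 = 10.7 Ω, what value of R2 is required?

Required fraction k = V_out/V_s = 0.3663.
So R2 = R1 · V_out/(V_s − V_out) = 10.7 × 1.37/(3.74 − 1.37) = 10.7 × 0.5781 = 6.185 Ω.

R2 ≈ 6.19 Ω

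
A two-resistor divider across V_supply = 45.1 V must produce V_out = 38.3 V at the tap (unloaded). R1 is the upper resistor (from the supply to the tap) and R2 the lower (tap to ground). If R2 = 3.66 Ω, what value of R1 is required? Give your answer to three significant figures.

The divider ratio is R2/(R1+R2) = 38.3/45.1 = 0.8492.
R1 = R2·(1/k − 1) = 3.66 × 0.1775 = 0.6498 Ω.

R1 ≈ 0.650 Ω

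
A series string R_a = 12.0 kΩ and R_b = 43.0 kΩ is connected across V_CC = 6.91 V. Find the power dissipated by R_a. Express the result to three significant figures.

ΣR = 55.00 kΩ → I = 6.91/55.00 = 0.1256 mA.
P(R_a) = I²·R_a = (0.1256)² × 12.0 = 0.1894 mW.

P ≈ 0.189 mW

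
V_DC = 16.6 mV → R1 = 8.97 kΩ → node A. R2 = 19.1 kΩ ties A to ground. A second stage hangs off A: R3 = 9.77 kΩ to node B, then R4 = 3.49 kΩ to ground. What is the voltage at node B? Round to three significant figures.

Looking into the second stage from A: R3 + R4 = 13.26 kΩ appears in parallel with R2.
Effective lower resistance at A: R2 ‖ 13.26 = 7.827 kΩ.
So V_A = 16.6 × 0.4660 = 7.735 mV.
Then the unloaded second divider: V_B = V_A × R4/(R3+R4) = 7.735 × 0.2632 = 2.036 mV.

V_B ≈ 2.04 mV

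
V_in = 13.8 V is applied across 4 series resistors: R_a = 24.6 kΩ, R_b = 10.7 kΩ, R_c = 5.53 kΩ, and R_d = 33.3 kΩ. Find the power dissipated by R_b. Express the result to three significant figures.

P ≈ 0.371 mW

Series current I = V_in/ΣR = 13.8/74.13 = 0.1862 mA.
P(R_b) = I²·R_b = (0.1862)² × 10.7 = 0.3708 mW.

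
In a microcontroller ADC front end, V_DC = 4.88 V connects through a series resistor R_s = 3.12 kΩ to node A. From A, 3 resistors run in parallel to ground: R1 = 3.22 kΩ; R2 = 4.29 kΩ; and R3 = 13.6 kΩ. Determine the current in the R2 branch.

I ≈ 0.389 mA

Equivalent of the parallel group: R_p = 1.620 kΩ.
V_A = 4.88 × 1.620/4.740 = 1.668 V.
Branch current I = V_A/R2 = 1.668/4.29 = 0.3888 mA.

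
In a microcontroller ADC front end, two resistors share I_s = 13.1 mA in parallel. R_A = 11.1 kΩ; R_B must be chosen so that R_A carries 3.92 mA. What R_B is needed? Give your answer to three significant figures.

R_B ≈ 4.74 kΩ

The fraction through R_A equals R_B/(R_A+R_B).
3.92/13.1 = R_B/(R_A + R_B) → R_B = R_A · (0.2992)/(1 − 0.2992) = 11.1 × 0.4270 = 4.740 kΩ.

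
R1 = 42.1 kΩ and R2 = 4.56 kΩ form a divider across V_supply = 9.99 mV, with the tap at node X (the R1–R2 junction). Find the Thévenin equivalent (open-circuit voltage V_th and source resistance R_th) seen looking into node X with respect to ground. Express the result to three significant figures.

V_th ≈ 0.976 mV, R_th ≈ 4.11 kΩ

Open-circuit (no load on X): V_th = V_supply · R2/(R1 + R2) = 9.99 × 4.56/(42.10 + 4.56) = 0.9763 mV.
With V_supply suppressed (replaced by a short), R_th = R1 ‖ R2 = (42.10 × 4.56)/(42.10 + 4.56) = 4.114 kΩ.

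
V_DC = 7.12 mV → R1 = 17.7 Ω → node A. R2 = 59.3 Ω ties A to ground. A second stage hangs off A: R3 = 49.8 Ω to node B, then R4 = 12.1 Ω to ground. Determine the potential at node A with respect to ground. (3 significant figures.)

V_A ≈ 4.49 mV

The second stage (R3 + R4 = 61.90 Ω) loads node A in parallel with R2.
R2 ‖ (R3+R4) = 30.29 Ω.
First divider: V_A = V_DC · 30.29/(17.7 + 30.29) = 4.494 mV.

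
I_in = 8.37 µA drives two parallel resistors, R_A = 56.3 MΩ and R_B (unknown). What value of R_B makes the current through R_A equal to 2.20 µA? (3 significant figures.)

R_B ≈ 20.1 MΩ

Two-branch current divider: I_A = I_in · R_B/(R_A + R_B).
2.20/8.37 = R_B/(R_A + R_B) → R_B = R_A · (0.2628)/(1 − 0.2628) = 56.3 × 0.3566 = 20.07 MΩ.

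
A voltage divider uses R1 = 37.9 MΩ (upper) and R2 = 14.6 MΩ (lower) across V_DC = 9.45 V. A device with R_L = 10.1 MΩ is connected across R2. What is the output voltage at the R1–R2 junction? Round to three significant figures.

First combine the lower leg with the load: R2 ‖ R_L = 5.970 MΩ.
Voltage divider with the loaded lower leg: V_out = 9.45 × 5.970/(37.9 + 5.970) = 9.45 × 0.1361 = 1.286 V.
(Unloaded it would be 2.63 V; the load pulls it down.)

V_out ≈ 1.29 V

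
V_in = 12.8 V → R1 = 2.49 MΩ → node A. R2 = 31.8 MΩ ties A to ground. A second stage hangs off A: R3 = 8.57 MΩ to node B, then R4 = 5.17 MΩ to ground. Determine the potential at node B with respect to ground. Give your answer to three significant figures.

V_B ≈ 3.82 V

The second stage (R3 + R4 = 13.74 MΩ) loads node A in parallel with R2.
Effective lower resistance at A: R2 ‖ 13.74 = 9.594 MΩ.
First divider: V_A = V_in · 9.594/(2.49 + 9.594) = 10.16 V.
Then the unloaded second divider: V_B = V_A × R4/(R3+R4) = 10.16 × 0.3763 = 3.824 V.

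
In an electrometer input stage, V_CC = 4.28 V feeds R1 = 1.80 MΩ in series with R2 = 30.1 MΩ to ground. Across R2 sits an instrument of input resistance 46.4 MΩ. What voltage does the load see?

V_out ≈ 3.90 V

R2 ‖ R_L = (30.1 × 46.4)/(30.1 + 46.4) = 18.26 MΩ.
Now apply the divider: V_out = 4.28 × 0.9103 = 3.896 V.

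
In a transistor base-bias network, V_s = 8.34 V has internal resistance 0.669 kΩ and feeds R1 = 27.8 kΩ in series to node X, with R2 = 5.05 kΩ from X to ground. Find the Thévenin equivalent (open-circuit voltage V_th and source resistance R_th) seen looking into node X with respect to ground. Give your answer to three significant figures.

V_th ≈ 1.26 V, R_th ≈ 4.29 kΩ

R1' = 0.669 + 27.8 = 28.47 kΩ (source resistance + R1).
With X open, the divider is unloaded: V_th = 8.34 × 5.05/33.52 = 1.257 V.
Zeroing V_s shorts the top of R1' to ground, so R_th = R1' ‖ R2 = 4.289 kΩ.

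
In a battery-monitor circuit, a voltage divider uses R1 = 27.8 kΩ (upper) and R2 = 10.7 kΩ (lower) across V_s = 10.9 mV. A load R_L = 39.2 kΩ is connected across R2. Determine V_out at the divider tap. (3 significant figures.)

V_out ≈ 2.53 mV

First combine the lower leg with the load: R2 ‖ R_L = 8.406 kΩ.
Then V_out = V_s · R2'/(R1 + R2') = 10.9 × 8.406/36.21 = 2.531 mV.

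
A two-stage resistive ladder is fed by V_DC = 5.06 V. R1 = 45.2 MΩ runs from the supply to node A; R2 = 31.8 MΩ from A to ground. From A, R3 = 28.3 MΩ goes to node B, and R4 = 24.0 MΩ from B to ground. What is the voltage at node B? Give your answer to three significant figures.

V_B ≈ 0.707 V

Node A sees R2 in parallel with the series input of stage 2, R3 + R4 = 52.30 MΩ.
Effective lower resistance at A: R2 ‖ 52.30 = 19.78 MΩ.
First divider: V_A = V_DC · 19.78/(45.2 + 19.78) = 1.540 V.
V_B = V_A × 0.4589 = 0.7067 V.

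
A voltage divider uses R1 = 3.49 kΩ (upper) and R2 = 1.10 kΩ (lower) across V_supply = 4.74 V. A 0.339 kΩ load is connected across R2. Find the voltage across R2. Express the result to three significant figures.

First combine the lower leg with the load: R2 ‖ R_L = 0.2591 kΩ.
Voltage divider with the loaded lower leg: V_out = 4.74 × 0.2591/(3.49 + 0.2591) = 4.74 × 0.06912 = 0.3276 V.
(Unloaded it would be 1.14 V; the load pulls it down.)

V_out ≈ 0.328 V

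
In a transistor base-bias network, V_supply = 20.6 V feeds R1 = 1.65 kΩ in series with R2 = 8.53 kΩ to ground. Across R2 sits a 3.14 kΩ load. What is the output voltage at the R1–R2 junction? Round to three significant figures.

V_out ≈ 12.0 V

The load sits in parallel with R2, giving an effective lower resistance R2' = R2·R_L/(R2+R_L) = 2.295 kΩ.
Now apply the divider: V_out = 20.6 × 0.5818 = 11.98 V.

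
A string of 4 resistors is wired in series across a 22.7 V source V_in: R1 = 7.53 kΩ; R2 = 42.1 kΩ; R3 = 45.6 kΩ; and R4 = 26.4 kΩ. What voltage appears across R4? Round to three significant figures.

Series total: ΣR = 7.53 + 42.1 + 45.6 + 26.4 = 121.6 kΩ.
Voltage divider: V = V_in · (26.40 / 121.6) = 22.7 × 0.2171 = 4.927 V.

V ≈ 4.93 V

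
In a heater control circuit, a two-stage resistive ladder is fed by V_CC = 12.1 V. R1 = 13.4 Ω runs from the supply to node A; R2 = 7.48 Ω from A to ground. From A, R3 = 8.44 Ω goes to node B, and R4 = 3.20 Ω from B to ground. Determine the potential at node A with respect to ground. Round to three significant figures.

V_A ≈ 3.07 V

The second stage (R3 + R4 = 11.64 Ω) loads node A in parallel with R2.
Effective lower resistance at A: R2 ‖ 11.64 = 4.554 Ω.
So V_A = 12.1 × 0.2536 = 3.069 V.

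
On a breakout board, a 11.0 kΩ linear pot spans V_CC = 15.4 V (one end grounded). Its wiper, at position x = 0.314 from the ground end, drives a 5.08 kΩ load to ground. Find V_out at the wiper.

Lower segment x·R_p = 3.454 kΩ; upper segment (1−x)·R_p = 7.546 kΩ.
Lower segment in parallel with the load: 3.454 ‖ 5.08 = 2.056 kΩ.
Loaded-divider output: V_out = 15.4 × 0.2141 = 3.298 V.
(Unloaded: V_out = x·V_CC = 4.84 V.)

V_out ≈ 3.30 V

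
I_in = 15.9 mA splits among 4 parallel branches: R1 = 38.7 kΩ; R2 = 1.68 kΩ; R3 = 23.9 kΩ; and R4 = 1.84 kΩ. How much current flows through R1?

Conductances: ΣG = 1/38.7 + 1/1.68 + 1/23.9 + 1/1.84 = 1.206 (1/kΩ).
By the current-divider rule, I = I_in · G_k/ΣG = 15.9 × 0.02142 = 0.3406 mA.

I ≈ 0.341 mA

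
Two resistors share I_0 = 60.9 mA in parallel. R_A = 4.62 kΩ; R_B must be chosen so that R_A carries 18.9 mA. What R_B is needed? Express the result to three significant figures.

In a two-way split, I_A/I_0 = R_B/(R_A + R_B).
18.9/60.9 = R_B/(R_A + R_B) → R_B = R_A · (0.3103)/(1 − 0.3103) = 4.62 × 0.4500 = 2.079 kΩ.

R_B ≈ 2.08 kΩ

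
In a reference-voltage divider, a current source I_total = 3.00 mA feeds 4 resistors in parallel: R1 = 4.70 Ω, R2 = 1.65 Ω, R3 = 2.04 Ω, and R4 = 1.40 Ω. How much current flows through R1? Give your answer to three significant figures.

I ≈ 0.315 mA

Total conductance ΣG = 1/4.70 + 1/1.65 + 1/2.04 + 1/1.40 = 2.023 (units of 1/Ω).
Current divider: I(R1) = I_total · G_k/ΣG = 3.00 × (0.2128/2.023) = 3.00 × 0.1052 = 0.3155 mA.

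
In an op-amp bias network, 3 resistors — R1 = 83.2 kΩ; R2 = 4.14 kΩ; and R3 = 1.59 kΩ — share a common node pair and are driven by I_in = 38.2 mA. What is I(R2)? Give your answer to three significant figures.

ΣG = 1/83.2 + 1/4.14 + 1/1.59 = 0.8825.
Current divider: I(R2) = I_in · G_k/ΣG = 38.2 × (0.2415/0.8825) = 38.2 × 0.2737 = 10.46 mA.

I ≈ 10.5 mA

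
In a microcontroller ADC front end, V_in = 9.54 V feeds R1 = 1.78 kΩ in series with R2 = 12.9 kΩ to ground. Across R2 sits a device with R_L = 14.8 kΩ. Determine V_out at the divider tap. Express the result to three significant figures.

V_out ≈ 7.58 V

R2 ‖ R_L = (12.9 × 14.8)/(12.9 + 14.8) = 6.892 kΩ.
Voltage divider with the loaded lower leg: V_out = 9.54 × 6.892/(1.78 + 6.892) = 9.54 × 0.7948 = 7.582 V.
(Unloaded it would be 8.38 V; the load pulls it down.)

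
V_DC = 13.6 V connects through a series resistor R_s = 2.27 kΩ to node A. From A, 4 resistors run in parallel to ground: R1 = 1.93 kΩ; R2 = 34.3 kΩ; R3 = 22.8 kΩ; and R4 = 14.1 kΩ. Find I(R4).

I ≈ 0.385 mA

Parallel bank: R_p = 1/(1/1.93 + 1/34.3 + 1/22.8 + 1/14.1) = 1.510 kΩ.
Node voltage V_A = V_DC · R_p/(R_s + R_p) = 13.6 × 0.3995 = 5.434 V.
Branch current I = V_A/R4 = 5.434/14.1 = 0.3854 mA.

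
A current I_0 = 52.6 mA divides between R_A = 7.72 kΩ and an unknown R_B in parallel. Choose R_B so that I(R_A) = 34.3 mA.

In a two-way split, I_A/I_0 = R_B/(R_A + R_B).
34.3/52.6 = R_B/(R_A + R_B) → R_B = R_A · (0.6521)/(1 − 0.6521) = 7.72 × 1.874 = 14.47 kΩ.

R_B ≈ 14.5 kΩ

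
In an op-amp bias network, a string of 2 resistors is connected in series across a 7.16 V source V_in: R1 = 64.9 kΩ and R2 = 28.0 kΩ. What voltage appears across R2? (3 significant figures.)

V ≈ 2.16 V

Series total: ΣR = 64.9 + 28.0 = 92.90 kΩ.
By the voltage-divider rule, V = 7.16 × 28.00/92.90 = 2.158 V.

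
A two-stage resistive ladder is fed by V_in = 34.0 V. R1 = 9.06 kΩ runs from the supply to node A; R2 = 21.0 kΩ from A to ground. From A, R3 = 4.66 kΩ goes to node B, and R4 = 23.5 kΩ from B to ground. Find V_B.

V_B ≈ 16.2 V

The second stage (R3 + R4 = 28.16 kΩ) loads node A in parallel with R2.
R2 ‖ (R3+R4) = 12.03 kΩ.
First divider: V_A = V_in · 12.03/(9.06 + 12.03) = 19.39 V.
Then the unloaded second divider: V_B = V_A × R4/(R3+R4) = 19.39 × 0.8345 = 16.18 V.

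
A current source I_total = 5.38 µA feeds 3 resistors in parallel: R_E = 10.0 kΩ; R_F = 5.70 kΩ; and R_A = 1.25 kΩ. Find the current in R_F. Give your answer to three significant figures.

I ≈ 0.878 µA

Total conductance ΣG = 1/10.0 + 1/5.70 + 1/1.25 = 1.075 (units of 1/kΩ).
By the current-divider rule, I = I_total · G_k/ΣG = 5.38 × 0.1631 = 0.8777 µA.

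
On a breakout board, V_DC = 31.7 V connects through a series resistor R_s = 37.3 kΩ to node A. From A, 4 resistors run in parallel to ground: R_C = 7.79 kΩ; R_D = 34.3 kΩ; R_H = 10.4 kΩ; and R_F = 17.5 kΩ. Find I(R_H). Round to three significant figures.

Combine the parallel branches: R_p = (1/7.79 + 1/34.3 + 1/10.4 + 1/17.5)⁻¹ = 3.217 kΩ.
Node voltage V_A = V_DC · R_p/(R_s + R_p) = 31.7 × 0.07941 = 2.517 V.
I(R_H) = V_A / R_H = 2.517/10.4 = 0.2420 mA.

I ≈ 0.242 mA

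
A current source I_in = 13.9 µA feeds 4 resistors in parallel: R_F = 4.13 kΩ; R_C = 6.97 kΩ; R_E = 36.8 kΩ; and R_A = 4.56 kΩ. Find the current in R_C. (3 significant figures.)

ΣG = 1/4.13 + 1/6.97 + 1/36.8 + 1/4.56 = 0.6321.
By the current-divider rule, I = I_in · G_k/ΣG = 13.9 × 0.2270 = 3.155 µA.

I ≈ 3.16 µA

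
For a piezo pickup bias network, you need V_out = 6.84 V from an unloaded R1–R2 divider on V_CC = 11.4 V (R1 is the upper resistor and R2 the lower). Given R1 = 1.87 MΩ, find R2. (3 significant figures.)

R2 ≈ 2.80 MΩ

V_out/V_CC = R2/(R1+R2) = 0.6000.
So R2 = R1 · V_out/(V_CC − V_out) = 1.87 × 6.84/(11.4 − 6.84) = 1.87 × 1.500 = 2.805 MΩ.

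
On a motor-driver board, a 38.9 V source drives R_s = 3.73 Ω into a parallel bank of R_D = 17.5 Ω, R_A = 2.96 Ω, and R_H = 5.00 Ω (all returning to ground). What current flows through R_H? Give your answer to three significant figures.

Parallel bank: R_p = 1/(1/17.5 + 1/2.96 + 1/5.00) = 1.681 Ω.
Node voltage V_A = V_s · R_p/(R_s + R_p) = 38.9 × 0.3106 = 12.08 V.
Branch current I = V_A/R_H = 12.08/5.00 = 2.417 A.

I ≈ 2.42 A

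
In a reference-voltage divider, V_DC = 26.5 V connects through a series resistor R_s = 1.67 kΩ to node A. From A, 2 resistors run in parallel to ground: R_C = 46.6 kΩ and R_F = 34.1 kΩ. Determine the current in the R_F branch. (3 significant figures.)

I ≈ 0.716 mA

Parallel bank: R_p = 1/(1/46.6 + 1/34.1) = 19.69 kΩ.
V_A = 26.5 × 19.69/21.36 = 24.43 V.
I(R_F) = V_A / R_F = 24.43/34.1 = 0.7164 mA.
(Check via current divider: I_total = 1.241 mA; share G_k/ΣG = 0.5774 → same result.)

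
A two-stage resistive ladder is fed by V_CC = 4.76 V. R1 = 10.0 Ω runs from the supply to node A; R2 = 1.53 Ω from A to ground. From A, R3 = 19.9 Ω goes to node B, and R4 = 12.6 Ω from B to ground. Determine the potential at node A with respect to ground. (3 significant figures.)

Node A sees R2 in parallel with the series input of stage 2, R3 + R4 = 32.50 Ω.
Effective lower resistance at A: R2 ‖ 32.50 = 1.461 Ω.
V_A = 4.76 × 1.461/(10.0 + 1.461) = 0.6069 V.

V_A ≈ 0.607 V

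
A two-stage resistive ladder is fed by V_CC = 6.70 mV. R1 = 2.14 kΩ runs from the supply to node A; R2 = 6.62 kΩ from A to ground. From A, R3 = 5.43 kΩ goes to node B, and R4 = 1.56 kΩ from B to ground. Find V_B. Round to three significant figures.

The second stage (R3 + R4 = 6.990 kΩ) loads node A in parallel with R2.
R2 ‖ (R3+R4) = 3.400 kΩ.
V_A = 6.70 × 3.400/(2.14 + 3.400) = 4.112 mV.
Stage 2 is unloaded, so V_B = V_A · R4/(R3+R4) = 4.112 × 1.56/6.990 = 0.9177 mV.

V_B ≈ 0.918 mV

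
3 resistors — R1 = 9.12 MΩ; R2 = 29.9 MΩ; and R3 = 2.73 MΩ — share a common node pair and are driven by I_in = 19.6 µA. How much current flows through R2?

Conductances: ΣG = 1/9.12 + 1/29.9 + 1/2.73 = 0.5094 (1/MΩ).
Current divider: I(R2) = I_in · G_k/ΣG = 19.6 × (0.03344/0.5094) = 19.6 × 0.06566 = 1.287 µA.

I ≈ 1.29 µA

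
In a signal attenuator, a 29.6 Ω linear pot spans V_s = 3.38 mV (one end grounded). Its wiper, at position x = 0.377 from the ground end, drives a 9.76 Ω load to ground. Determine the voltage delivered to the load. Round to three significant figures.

The pot divides into 18.44 Ω above the wiper and 11.16 Ω below.
(x·R_p) ‖ R_L = 5.206 Ω.
Then V_out = V_s · 5.206/(18.44 + 5.206) = 0.7442 mV.
(Unloaded: V_out = x·V_s = 1.27 mV.)

V_out ≈ 0.744 mV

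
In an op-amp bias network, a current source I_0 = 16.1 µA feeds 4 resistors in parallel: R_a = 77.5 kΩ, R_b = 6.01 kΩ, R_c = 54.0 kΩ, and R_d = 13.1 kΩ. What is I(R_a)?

I ≈ 0.758 µA

Total conductance ΣG = 1/77.5 + 1/6.01 + 1/54.0 + 1/13.1 = 0.2741 (units of 1/kΩ).
R_a takes the fraction G_k/ΣG = 0.01290/0.2741 = 0.04707, so I = 16.1 × 0.04707 = 0.7578 µA.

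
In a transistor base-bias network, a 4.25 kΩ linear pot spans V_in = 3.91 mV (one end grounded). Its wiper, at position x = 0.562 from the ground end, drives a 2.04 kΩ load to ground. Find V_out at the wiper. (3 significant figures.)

The pot divides into 1.861 kΩ above the wiper and 2.389 kΩ below.
(x·R_p) ‖ R_L = 1.100 kΩ.
Then V_out = V_in · 1.100/(1.861 + 1.100) = 1.453 mV.

V_out ≈ 1.45 mV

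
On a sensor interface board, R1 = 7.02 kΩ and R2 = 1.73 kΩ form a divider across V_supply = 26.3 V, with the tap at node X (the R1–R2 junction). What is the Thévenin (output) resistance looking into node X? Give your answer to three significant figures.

R_th ≈ 1.39 kΩ

With V_supply suppressed (replaced by a short), R_th = R1 ‖ R2 = (7.020 × 1.73)/(7.020 + 1.73) = 1.388 kΩ.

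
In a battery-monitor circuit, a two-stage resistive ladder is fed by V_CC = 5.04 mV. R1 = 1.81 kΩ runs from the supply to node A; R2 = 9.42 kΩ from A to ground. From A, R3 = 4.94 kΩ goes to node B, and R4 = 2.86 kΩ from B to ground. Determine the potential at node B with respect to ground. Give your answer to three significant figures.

V_B ≈ 1.30 mV

Node A sees R2 in parallel with the series input of stage 2, R3 + R4 = 7.800 kΩ.
Effective lower resistance at A: R2 ‖ 7.800 = 4.267 kΩ.
So V_A = 5.04 × 0.7022 = 3.539 mV.
Then the unloaded second divider: V_B = V_A × R4/(R3+R4) = 3.539 × 0.3667 = 1.298 mV.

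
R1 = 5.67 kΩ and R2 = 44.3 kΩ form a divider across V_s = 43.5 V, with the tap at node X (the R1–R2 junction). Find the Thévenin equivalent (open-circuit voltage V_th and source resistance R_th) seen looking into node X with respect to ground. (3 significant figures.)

V_th ≈ 38.6 V, R_th ≈ 5.03 kΩ

With X open, the divider is unloaded: V_th = 43.5 × 44.3/49.97 = 38.56 V.
Looking into X with the source shorted: R_th = R1·R2/(R1+R2) = 5.670 × 44.3/49.97 = 5.027 kΩ.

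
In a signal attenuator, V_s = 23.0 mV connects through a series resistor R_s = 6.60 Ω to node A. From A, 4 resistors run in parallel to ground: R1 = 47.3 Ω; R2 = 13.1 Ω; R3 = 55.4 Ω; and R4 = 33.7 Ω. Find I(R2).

I ≈ 0.897 mA

Equivalent of the parallel group: R_p = 6.887 Ω.
V_A = 23.0 × 6.887/13.49 = 11.74 mV.
Branch current I = V_A/R2 = 11.74/13.1 = 0.8965 mA.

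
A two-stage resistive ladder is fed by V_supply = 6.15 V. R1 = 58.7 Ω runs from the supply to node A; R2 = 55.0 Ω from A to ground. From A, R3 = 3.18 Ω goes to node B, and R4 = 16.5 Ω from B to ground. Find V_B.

Looking into the second stage from A: R3 + R4 = 19.68 Ω appears in parallel with R2.
Effective lower resistance at A: R2 ‖ 19.68 = 14.49 Ω.
First divider: V_A = V_supply · 14.49/(58.7 + 14.49) = 1.218 V.
Stage 2 is unloaded, so V_B = V_A · R4/(R3+R4) = 1.218 × 16.5/19.68 = 1.021 V.

V_B ≈ 1.02 V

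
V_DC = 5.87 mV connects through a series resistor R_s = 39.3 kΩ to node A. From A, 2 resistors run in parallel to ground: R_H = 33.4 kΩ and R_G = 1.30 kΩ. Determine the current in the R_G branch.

I ≈ 0.139 µA

Equivalent of the parallel group: R_p = 1.251 kΩ.
V_A = 5.87 × 1.251/40.55 = 0.1811 mV.
I(R_G) = V_A / R_G = 0.1811/1.30 = 0.1393 µA.
(Check via current divider: I_total = 0.1448 µA; share G_k/ΣG = 0.9625 → same result.)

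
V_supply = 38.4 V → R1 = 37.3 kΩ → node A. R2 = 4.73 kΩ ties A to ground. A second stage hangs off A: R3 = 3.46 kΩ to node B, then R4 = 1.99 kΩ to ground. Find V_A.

V_A ≈ 2.44 V

Node A sees R2 in parallel with the series input of stage 2, R3 + R4 = 5.450 kΩ.
R2 ‖ (R3+R4) = 2.532 kΩ.
V_A = 38.4 × 2.532/(37.3 + 2.532) = 2.441 V.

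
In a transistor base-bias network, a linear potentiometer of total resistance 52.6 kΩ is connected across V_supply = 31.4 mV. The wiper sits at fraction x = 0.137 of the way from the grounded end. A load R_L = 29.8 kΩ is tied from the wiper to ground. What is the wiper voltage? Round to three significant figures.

V_out ≈ 3.56 mV

The pot divides into 45.39 kΩ above the wiper and 7.206 kΩ below.
Lower segment in parallel with the load: 7.206 ‖ 29.8 = 5.803 kΩ.
Then V_out = V_supply · 5.803/(45.39 + 5.803) = 3.559 mV.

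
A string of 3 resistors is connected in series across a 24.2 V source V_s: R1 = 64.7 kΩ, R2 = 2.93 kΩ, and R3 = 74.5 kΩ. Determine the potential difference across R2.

V ≈ 0.499 V

Series total: ΣR = 64.7 + 2.93 + 74.5 = 142.1 kΩ.
V = V_s · R/ΣR = 24.2 × 0.02061 = 0.4989 V.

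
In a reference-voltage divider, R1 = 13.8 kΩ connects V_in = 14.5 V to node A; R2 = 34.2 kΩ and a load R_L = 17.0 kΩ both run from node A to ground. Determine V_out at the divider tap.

The load sits in parallel with R2, giving an effective lower resistance R2' = R2·R_L/(R2+R_L) = 11.36 kΩ.
Voltage divider with the loaded lower leg: V_out = 14.5 × 11.36/(13.8 + 11.36) = 14.5 × 0.4514 = 6.545 V.

V_out ≈ 6.55 V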